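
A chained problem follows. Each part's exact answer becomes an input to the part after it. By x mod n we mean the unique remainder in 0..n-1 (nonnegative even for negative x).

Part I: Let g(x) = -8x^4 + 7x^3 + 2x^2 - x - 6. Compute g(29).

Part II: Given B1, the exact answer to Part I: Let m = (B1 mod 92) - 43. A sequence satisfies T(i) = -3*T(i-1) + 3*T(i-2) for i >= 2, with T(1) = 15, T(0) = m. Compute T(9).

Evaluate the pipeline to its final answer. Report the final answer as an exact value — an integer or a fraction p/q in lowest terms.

-560115

Part I: -8*(29)^4 + 7*(29)^3 + 2*(29)^2 - 1*(29)^1 - 6 = (-5658248) + (170723) + (1682) + (-29) + (-6) = -5485878; answer -5485878
Part II: B1 = -5485878; m = 39; T(2) = -3*(15) + 3*(39) = 72; iterating: T(2)=72, T(3)=-171, T(4)=729, T(5)=-2700, T(6)=10287, T(7)=-38961, T(8)=147744, T(9)=-560115; answer -560115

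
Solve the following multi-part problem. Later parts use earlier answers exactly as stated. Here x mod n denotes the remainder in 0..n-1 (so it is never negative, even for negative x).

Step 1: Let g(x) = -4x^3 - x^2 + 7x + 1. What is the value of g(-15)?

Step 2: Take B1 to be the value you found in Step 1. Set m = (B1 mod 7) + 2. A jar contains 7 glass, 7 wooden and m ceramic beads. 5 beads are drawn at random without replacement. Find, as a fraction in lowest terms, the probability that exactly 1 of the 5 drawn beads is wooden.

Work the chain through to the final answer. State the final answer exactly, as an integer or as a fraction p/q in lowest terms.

Step 1: -4*(-15)^3 - 1*(-15)^2 + 7*(-15)^1 + 1 = (13500) + (-225) + (-105) + (1) = 13171; answer 13171
Step 2: B1 = 13171; m = 6; total draws C(20,5) = 15504; favorable C(7,1)*C(13,4) = 5005; P = 5005/15504; answer 5005/15504

5005/15504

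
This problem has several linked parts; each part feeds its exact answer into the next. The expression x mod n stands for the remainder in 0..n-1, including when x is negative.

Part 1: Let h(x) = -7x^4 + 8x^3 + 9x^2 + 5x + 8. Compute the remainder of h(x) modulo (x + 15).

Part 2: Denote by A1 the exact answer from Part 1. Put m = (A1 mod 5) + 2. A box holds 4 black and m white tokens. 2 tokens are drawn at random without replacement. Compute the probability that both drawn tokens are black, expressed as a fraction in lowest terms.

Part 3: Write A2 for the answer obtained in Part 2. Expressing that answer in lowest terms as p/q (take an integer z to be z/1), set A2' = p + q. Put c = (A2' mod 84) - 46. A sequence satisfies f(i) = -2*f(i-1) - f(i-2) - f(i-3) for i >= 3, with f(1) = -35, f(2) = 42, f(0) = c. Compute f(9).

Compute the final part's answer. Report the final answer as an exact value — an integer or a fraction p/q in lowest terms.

-546

Part 1: remainder = value at the root: -7*(-15)^4 + 8*(-15)^3 + 9*(-15)^2 + 5*(-15)^1 + 8 = (-354375) + (-27000) + (2025) + (-75) + (8) = -379417; answer -379417
Part 2: A1 = -379417; m = 5; total draws C(9,2) = 36; favorable C(4,2) = 6; P = 1/6; answer 1/6
Part 3: A2 = 1/6; threaded value p + q = 7; c = -39; f(3) = -2*(42) - 1*(-35) - 1*(-39) = -10; iterating: f(3)=-10, f(4)=13, f(5)=-58, f(6)=113, f(7)=-181, f(8)=307, f(9)=-546; answer -546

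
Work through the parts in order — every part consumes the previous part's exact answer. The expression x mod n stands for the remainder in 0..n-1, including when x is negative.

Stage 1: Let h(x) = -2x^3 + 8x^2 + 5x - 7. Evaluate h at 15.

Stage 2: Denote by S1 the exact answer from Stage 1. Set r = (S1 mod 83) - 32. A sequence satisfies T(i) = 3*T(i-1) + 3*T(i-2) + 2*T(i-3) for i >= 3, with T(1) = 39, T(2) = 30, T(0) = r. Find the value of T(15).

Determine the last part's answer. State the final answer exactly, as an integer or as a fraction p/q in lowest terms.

Stage 1: -2*(15)^3 + 8*(15)^2 + 5*(15)^1 - 7 = (-6750) + (1800) + (75) + (-7) = -4882; answer -4882
Stage 2: S1 = -4882; r = -17; T(3) = 3*(30) + 3*(39) + 2*(-17) = 173; iterating: T(3)=173, T(4)=687, T(5)=2640, T(6)=10327, T(7)=40275, T(8)=157086, T(9)=612737, T(10)=2390019, T(11)=9322440, T(12)=36362851, T(13)=141835911, T(14)=553241166, T(15)=2157956933; answer 2157956933

2157956933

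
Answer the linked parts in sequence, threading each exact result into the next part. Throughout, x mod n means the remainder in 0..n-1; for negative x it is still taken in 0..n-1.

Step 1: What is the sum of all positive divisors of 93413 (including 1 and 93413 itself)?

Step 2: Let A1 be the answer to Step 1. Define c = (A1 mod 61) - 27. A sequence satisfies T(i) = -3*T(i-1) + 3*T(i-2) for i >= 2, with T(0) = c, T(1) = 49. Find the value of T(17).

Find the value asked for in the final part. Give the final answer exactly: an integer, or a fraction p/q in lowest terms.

90569284029

Step 1: 93413 = 109 * 857; sigma = (1 + 109) * (1 + 857) = 110 * 858 = 94380; answer 94380
Step 2: A1 = 94380; c = -14; T(2) = -3*(49) + 3*(-14) = -189; iterating: T(2)=-189, T(3)=714, T(4)=-2709, T(5)=10269, T(6)=-38934, T(7)=147609, T(8)=-559629, T(9)=2121714, T(10)=-8044029, T(11)=30497229, T(12)=-115623774, T(13)=438363009, T(14)=-1661960349, T(15)=6300970074, T(16)=-23888791269, T(17)=90569284029; answer 90569284029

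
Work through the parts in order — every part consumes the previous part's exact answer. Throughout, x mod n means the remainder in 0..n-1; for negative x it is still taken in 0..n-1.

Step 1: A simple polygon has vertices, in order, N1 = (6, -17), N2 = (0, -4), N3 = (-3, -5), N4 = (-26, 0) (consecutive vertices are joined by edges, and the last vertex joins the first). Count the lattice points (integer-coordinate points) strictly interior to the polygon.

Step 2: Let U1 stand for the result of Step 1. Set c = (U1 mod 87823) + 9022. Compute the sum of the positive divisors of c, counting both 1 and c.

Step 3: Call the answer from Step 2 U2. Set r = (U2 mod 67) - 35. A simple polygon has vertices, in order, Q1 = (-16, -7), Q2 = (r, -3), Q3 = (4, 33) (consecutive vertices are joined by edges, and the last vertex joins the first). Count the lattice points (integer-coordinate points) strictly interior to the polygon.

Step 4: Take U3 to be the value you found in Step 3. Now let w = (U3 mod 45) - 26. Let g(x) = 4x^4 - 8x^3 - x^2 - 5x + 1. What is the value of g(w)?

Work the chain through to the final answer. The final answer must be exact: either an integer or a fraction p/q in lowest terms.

Step 1: cross terms: (6*-4 - 0*-17)=-24, (0*-5 - -3*-4)=-12, (-3*0 - -26*-5)=-130, (-26*-17 - 6*0)=442; twice the area = |276| = 276; area = 138; boundary points = 1 + 1 + 1 + 1 = 4; strictly interior points = area - boundary/2 + 1 = 137; answer 137
Step 2: U1 = 137; c = 9159; 9159 = 3 * 43 * 71; sigma = (1 + 3) * (1 + 43) * (1 + 71) = 4 * 44 * 72 = 12672; answer 12672
Step 3: U2 = 12672; r = -26; cross terms: (-16*-3 - -26*-7)=-134, (-26*33 - 4*-3)=-846, (4*-7 - -16*33)=500; twice the area = |-480| = 480; area = 240; boundary points = 2 + 6 + 20 = 28; strictly interior points = area - boundary/2 + 1 = 227; answer 227
Step 4: U3 = 227; w = -24; 4*(-24)^4 - 8*(-24)^3 - 1*(-24)^2 - 5*(-24)^1 + 1 = (1327104) + (110592) + (-576) + (120) + (1) = 1437241; answer 1437241

1437241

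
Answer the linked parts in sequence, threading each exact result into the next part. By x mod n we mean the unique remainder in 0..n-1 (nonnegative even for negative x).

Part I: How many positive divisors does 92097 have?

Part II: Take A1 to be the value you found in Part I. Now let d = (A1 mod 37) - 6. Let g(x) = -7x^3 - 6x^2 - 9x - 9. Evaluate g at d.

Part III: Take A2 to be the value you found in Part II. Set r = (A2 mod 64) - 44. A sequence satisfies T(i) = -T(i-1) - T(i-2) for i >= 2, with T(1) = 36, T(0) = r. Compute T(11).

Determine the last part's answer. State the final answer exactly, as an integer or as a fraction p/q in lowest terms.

7

Part I: 92097 = 3^5 * 379; number of divisors = (5+1) * (1+1) = 12; answer 12
Part II: A1 = 12; d = 6; -7*(6)^3 - 6*(6)^2 - 9*(6)^1 - 9 = (-1512) + (-216) + (-54) + (-9) = -1791; answer -1791
Part III: A2 = -1791; r = -43; T(2) = -1*(36) - 1*(-43) = 7; iterating: T(2)=7, T(3)=-43, T(4)=36, T(5)=7, T(6)=-43, T(7)=36, T(8)=7, T(9)=-43, T(10)=36, T(11)=7; answer 7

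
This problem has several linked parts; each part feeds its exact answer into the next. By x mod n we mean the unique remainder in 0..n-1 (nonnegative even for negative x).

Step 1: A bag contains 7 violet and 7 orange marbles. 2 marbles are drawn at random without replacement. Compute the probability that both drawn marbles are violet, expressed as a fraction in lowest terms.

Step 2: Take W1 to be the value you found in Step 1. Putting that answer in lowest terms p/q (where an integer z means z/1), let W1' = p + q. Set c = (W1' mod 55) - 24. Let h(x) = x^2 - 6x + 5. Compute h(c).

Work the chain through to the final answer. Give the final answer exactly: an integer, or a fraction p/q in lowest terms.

Step 1: total draws C(14,2) = 91; favorable C(7,2) = 21; P = 3/13; answer 3/13
Step 2: W1 = 3/13; threaded value p + q = 16; c = -8; 1*(-8)^2 - 6*(-8)^1 + 5 = (64) + (48) + (5) = 117; answer 117

117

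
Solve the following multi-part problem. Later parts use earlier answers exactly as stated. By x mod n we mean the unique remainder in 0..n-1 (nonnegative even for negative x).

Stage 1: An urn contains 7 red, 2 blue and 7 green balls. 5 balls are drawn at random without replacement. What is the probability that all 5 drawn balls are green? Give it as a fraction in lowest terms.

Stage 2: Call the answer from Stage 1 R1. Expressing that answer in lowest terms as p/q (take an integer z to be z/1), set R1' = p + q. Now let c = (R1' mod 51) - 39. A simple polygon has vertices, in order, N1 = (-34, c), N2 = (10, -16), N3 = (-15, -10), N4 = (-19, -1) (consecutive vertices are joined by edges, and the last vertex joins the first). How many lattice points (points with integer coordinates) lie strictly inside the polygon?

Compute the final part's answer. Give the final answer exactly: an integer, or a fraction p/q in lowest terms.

Stage 1: total draws C(16,5) = 4368; favorable C(7,5) = 21; P = 1/208; answer 1/208
Stage 2: R1 = 1/208; threaded value p + q = 209; c = -34; cross terms: (-34*-16 - 10*-34)=884, (10*-10 - -15*-16)=-340, (-15*-1 - -19*-10)=-175, (-19*-34 - -34*-1)=612; twice the area = |981| = 981; area = 981/2; boundary points = 2 + 1 + 1 + 3 = 7; strictly interior points = area - boundary/2 + 1 = 488; answer 488

488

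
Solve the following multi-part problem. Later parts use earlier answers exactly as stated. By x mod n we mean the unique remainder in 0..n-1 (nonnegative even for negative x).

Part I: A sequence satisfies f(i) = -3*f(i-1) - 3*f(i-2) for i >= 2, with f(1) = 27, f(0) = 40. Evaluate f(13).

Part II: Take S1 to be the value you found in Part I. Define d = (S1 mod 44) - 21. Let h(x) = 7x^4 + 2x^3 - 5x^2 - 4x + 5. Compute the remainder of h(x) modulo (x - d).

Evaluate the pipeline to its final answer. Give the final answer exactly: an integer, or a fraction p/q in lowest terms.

Part I: f(2) = -3*(27) - 3*(40) = -201; iterating: f(2)=-201, f(3)=522, f(4)=-963, f(5)=1323, f(6)=-1080, f(7)=-729, f(8)=5427, f(9)=-14094, f(10)=26001, f(11)=-35721, f(12)=29160, f(13)=19683; answer 19683
Part II: S1 = 19683; d = -6; remainder = value at the root: 7*(-6)^4 + 2*(-6)^3 - 5*(-6)^2 - 4*(-6)^1 + 5 = (9072) + (-432) + (-180) + (24) + (5) = 8489; answer 8489

8489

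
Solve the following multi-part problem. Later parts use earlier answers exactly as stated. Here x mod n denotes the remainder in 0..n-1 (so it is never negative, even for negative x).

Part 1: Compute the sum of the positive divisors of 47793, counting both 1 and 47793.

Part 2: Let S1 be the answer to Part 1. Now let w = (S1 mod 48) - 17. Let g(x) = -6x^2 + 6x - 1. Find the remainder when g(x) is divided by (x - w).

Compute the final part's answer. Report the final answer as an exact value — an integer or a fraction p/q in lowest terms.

Part 1: 47793 = 3 * 89 * 179; sigma = (1 + 3) * (1 + 89) * (1 + 179) = 4 * 90 * 180 = 64800; answer 64800
Part 2: S1 = 64800; w = -17; remainder = value at the root: -6*(-17)^2 + 6*(-17)^1 - 1 = (-1734) + (-102) + (-1) = -1837; answer -1837

-1837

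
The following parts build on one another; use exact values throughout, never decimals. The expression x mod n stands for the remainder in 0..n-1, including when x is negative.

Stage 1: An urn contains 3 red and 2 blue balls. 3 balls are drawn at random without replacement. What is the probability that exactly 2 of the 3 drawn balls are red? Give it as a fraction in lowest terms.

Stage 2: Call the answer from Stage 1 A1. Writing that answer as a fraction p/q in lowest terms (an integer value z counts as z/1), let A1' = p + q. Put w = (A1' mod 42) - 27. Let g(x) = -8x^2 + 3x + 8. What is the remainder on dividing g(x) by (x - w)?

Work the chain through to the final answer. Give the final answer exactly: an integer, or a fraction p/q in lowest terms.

Stage 1: total draws C(5,3) = 10; favorable C(3,2)*C(2,1) = 6; P = 3/5; answer 3/5
Stage 2: A1 = 3/5; threaded value p + q = 8; w = -19; remainder = value at the root: -8*(-19)^2 + 3*(-19)^1 + 8 = (-2888) + (-57) + (8) = -2937; answer -2937

-2937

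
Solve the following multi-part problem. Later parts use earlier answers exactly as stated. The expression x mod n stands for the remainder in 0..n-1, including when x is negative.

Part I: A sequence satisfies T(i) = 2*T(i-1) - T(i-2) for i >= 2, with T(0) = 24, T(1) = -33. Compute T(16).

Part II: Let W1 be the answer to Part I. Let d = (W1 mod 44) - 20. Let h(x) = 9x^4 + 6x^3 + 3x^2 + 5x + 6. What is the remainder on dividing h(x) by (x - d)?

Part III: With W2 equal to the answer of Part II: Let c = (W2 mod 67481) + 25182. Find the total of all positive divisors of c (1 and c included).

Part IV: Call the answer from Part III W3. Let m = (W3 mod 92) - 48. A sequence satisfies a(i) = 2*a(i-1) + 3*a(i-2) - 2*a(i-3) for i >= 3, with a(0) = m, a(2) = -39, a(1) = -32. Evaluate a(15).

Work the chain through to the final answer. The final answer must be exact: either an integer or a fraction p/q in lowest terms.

-50685582

Part I: T(2) = 2*(-33) - 1*(24) = -90; iterating: T(2)=-90, T(3)=-147, T(4)=-204, T(5)=-261, T(6)=-318, T(7)=-375, T(8)=-432, T(9)=-489, T(10)=-546, T(11)=-603, T(12)=-660, T(13)=-717, T(14)=-774, T(15)=-831, T(16)=-888; answer -888
Part II: W1 = -888; d = 16; remainder = value at the root: 9*(16)^4 + 6*(16)^3 + 3*(16)^2 + 5*(16)^1 + 6 = (589824) + (24576) + (768) + (80) + (6) = 615254; answer 615254
Part III: W2 = 615254; c = 33107; 33107 is prime, so its only divisors are 1 and 33107; sigma = 1 + 33107 = 33108; answer 33108
Part IV: W3 = 33108; m = 32; a(3) = 2*(-39) + 3*(-32) - 2*(32) = -238; iterating: a(3)=-238, a(4)=-529, a(5)=-1694, a(6)=-4499, a(7)=-13022, a(8)=-36153, a(9)=-102374, a(10)=-287163, a(11)=-809142, a(12)=-2275025, a(13)=-6403150, a(14)=-18013091, a(15)=-50685582; answer -50685582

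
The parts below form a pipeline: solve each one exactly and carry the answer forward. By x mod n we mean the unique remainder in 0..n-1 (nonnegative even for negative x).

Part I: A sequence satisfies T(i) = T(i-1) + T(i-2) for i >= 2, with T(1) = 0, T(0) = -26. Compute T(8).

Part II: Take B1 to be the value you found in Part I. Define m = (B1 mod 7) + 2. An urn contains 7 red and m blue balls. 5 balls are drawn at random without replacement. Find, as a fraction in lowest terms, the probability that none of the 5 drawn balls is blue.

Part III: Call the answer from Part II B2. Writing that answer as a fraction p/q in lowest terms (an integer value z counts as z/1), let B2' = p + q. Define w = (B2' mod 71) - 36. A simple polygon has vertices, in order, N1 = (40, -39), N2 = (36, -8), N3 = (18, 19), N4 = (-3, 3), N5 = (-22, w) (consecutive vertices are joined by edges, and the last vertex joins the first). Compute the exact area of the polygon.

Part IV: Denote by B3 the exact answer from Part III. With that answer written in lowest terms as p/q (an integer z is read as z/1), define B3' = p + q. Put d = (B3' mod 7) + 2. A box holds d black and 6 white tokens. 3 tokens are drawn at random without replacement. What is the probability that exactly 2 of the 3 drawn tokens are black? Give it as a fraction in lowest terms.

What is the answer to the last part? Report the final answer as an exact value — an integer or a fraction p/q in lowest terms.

Part I: T(2) = 1*(0) + 1*(-26) = -26; iterating: T(2)=-26, T(3)=-26, T(4)=-52, T(5)=-78, T(6)=-130, T(7)=-208, T(8)=-338; answer -338
Part II: B1 = -338; m = 7; total draws C(14,5) = 2002; favorable C(7,5) = 21; P = 3/286; answer 3/286
Part III: B2 = 3/286; threaded value p + q = 289; w = -31; cross terms: (40*-8 - 36*-39)=1084, (36*19 - 18*-8)=828, (18*3 - -3*19)=111, (-3*-31 - -22*3)=159, (-22*-39 - 40*-31)=2098; twice the area = |4280| = 4280; area = 2140; answer 2140
Part IV: B3 = 2140; threaded value p + q = 2141; d = 8; total draws C(14,3) = 364; favorable C(8,2)*C(6,1) = 168; P = 6/13; answer 6/13

6/13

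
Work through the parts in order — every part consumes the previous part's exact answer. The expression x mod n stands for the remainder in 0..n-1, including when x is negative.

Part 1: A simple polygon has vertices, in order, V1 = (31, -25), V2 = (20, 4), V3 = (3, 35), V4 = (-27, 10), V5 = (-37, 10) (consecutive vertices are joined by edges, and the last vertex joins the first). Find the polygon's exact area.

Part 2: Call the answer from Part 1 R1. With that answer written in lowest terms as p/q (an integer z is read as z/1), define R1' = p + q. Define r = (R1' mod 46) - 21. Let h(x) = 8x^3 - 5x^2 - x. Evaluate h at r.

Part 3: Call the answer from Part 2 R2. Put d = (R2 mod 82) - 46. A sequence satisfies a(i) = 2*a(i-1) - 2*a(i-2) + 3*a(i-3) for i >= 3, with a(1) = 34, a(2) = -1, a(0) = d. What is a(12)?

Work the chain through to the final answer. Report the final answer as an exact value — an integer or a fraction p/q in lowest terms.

Part 1: cross terms: (31*4 - 20*-25)=624, (20*35 - 3*4)=688, (3*10 - -27*35)=975, (-27*10 - -37*10)=100, (-37*-25 - 31*10)=615; twice the area = |3002| = 3002; area = 1501; answer 1501
Part 2: R1 = 1501; threaded value p + q = 1502; r = 9; 8*(9)^3 - 5*(9)^2 - 1*(9)^1 = (5832) + (-405) + (-9) = 5418; answer 5418
Part 3: R2 = 5418; d = -40; a(3) = 2*(-1) - 2*(34) + 3*(-40) = -190; iterating: a(3)=-190, a(4)=-276, a(5)=-175, a(6)=-368, a(7)=-1214, a(8)=-2217, a(9)=-3110, a(10)=-5428, a(11)=-11287, a(12)=-21048; answer -21048

-21048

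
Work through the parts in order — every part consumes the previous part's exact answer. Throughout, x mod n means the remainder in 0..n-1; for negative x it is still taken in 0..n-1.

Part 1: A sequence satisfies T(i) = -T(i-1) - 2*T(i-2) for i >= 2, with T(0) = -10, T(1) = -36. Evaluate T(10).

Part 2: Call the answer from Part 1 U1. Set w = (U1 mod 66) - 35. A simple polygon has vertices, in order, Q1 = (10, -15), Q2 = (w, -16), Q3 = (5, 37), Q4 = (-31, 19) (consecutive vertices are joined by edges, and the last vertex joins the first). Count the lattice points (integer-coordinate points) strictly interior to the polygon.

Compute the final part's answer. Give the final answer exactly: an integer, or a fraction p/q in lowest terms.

Part 1: T(2) = -1*(-36) - 2*(-10) = 56; iterating: T(2)=56, T(3)=16, T(4)=-128, T(5)=96, T(6)=160, T(7)=-352, T(8)=32, T(9)=672, T(10)=-736; answer -736
Part 2: U1 = -736; w = 21; cross terms: (10*-16 - 21*-15)=155, (21*37 - 5*-16)=857, (5*19 - -31*37)=1242, (-31*-15 - 10*19)=275; twice the area = |2529| = 2529; area = 2529/2; boundary points = 1 + 1 + 18 + 1 = 21; strictly interior points = area - boundary/2 + 1 = 1255; answer 1255

1255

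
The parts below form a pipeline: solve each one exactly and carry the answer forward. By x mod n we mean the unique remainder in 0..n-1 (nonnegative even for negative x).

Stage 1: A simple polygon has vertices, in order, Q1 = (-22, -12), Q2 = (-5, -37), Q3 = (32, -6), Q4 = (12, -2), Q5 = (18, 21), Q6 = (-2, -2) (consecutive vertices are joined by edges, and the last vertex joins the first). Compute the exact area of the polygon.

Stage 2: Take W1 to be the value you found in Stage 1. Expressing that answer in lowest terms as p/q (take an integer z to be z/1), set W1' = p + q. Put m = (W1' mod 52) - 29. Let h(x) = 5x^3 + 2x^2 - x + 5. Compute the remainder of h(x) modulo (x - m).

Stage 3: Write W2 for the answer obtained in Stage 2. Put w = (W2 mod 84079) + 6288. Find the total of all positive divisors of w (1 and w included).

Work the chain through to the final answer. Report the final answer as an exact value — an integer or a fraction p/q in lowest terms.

10176

Stage 1: cross terms: (-22*-37 - -5*-12)=754, (-5*-6 - 32*-37)=1214, (32*-2 - 12*-6)=8, (12*21 - 18*-2)=288, (18*-2 - -2*21)=6, (-2*-12 - -22*-2)=-20; twice the area = |2250| = 2250; area = 1125; answer 1125
Stage 2: W1 = 1125; threaded value p + q = 1126; m = 5; remainder = value at the root: 5*(5)^3 + 2*(5)^2 - 1*(5)^1 + 5 = (625) + (50) + (-5) + (5) = 675; answer 675
Stage 3: W2 = 675; w = 6963; 6963 = 3 * 11 * 211; sigma = (1 + 3) * (1 + 11) * (1 + 211) = 4 * 12 * 212 = 10176; answer 10176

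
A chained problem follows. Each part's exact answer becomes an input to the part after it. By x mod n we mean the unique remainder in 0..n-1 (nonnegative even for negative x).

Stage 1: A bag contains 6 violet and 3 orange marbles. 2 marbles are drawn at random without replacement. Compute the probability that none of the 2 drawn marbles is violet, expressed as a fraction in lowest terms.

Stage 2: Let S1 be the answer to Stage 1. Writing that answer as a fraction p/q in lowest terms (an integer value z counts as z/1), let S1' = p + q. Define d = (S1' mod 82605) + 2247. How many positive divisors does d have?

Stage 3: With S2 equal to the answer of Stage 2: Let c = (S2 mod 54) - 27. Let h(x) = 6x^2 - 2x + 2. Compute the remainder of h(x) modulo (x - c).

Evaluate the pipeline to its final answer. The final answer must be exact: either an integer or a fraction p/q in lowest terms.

1382

Stage 1: total draws C(9,2) = 36; favorable C(3,2) = 3; P = 1/12; answer 1/12
Stage 2: S1 = 1/12; threaded value p + q = 13; d = 2260; 2260 = 2^2 * 5 * 113; number of divisors = (2+1) * (1+1) * (1+1) = 12; answer 12
Stage 3: S2 = 12; c = -15; remainder = value at the root: 6*(-15)^2 - 2*(-15)^1 + 2 = (1350) + (30) + (2) = 1382; answer 1382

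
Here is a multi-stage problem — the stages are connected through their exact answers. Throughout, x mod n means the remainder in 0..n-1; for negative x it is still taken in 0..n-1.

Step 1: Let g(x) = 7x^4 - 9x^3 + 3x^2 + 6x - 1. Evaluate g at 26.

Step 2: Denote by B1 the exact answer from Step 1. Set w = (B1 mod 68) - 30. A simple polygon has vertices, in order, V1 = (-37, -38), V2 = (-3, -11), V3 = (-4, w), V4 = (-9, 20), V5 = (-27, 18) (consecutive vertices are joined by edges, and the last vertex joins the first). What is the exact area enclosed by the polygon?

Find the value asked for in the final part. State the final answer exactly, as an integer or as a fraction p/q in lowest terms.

2269/2

Step 1: 7*(26)^4 - 9*(26)^3 + 3*(26)^2 + 6*(26)^1 - 1 = (3198832) + (-158184) + (2028) + (156) + (-1) = 3042831; answer 3042831
Step 2: B1 = 3042831; w = 5; cross terms: (-37*-11 - -3*-38)=293, (-3*5 - -4*-11)=-59, (-4*20 - -9*5)=-35, (-9*18 - -27*20)=378, (-27*-38 - -37*18)=1692; twice the area = |2269| = 2269; area = 2269/2; answer 2269/2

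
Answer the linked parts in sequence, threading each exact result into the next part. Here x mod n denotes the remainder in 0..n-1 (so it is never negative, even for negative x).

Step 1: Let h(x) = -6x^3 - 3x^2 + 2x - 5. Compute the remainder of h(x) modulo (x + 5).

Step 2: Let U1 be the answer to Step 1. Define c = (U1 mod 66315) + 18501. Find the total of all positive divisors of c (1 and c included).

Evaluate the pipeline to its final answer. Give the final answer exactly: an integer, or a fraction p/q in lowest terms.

27690

Step 1: remainder = value at the root: -6*(-5)^3 - 3*(-5)^2 + 2*(-5)^1 - 5 = (750) + (-75) + (-10) + (-5) = 660; answer 660
Step 2: U1 = 660; c = 19161; 19161 = 3^2 * 2129; sigma = (1 + 3 + 9) * (1 + 2129) = 13 * 2130 = 27690; answer 27690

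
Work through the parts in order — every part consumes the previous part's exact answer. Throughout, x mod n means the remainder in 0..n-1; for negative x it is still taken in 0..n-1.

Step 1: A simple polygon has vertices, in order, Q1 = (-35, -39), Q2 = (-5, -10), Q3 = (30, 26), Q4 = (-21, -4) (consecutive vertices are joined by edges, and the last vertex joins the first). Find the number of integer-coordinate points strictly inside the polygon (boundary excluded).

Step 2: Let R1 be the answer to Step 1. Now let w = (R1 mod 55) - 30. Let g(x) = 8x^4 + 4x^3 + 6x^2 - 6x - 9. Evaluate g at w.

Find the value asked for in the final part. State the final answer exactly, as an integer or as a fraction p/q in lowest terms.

Step 1: cross terms: (-35*-10 - -5*-39)=155, (-5*26 - 30*-10)=170, (30*-4 - -21*26)=426, (-21*-39 - -35*-4)=679; twice the area = |1430| = 1430; area = 715; boundary points = 1 + 1 + 3 + 7 = 12; strictly interior points = area - boundary/2 + 1 = 710; answer 710
Step 2: R1 = 710; w = 20; 8*(20)^4 + 4*(20)^3 + 6*(20)^2 - 6*(20)^1 - 9 = (1280000) + (32000) + (2400) + (-120) + (-9) = 1314271; answer 1314271

1314271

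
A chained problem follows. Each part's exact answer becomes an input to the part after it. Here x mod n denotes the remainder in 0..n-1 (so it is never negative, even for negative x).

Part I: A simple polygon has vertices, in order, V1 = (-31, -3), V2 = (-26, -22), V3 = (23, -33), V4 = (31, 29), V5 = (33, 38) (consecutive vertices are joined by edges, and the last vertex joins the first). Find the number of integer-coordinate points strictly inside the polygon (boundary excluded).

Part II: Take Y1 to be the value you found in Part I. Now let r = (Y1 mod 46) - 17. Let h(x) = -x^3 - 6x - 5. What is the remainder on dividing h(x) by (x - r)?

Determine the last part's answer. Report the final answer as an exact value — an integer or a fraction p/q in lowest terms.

Part I: cross terms: (-31*-22 - -26*-3)=604, (-26*-33 - 23*-22)=1364, (23*29 - 31*-33)=1690, (31*38 - 33*29)=221, (33*-3 - -31*38)=1079; twice the area = |4958| = 4958; area = 2479; boundary points = 1 + 1 + 2 + 1 + 1 = 6; strictly interior points = area - boundary/2 + 1 = 2477; answer 2477
Part II: Y1 = 2477; r = 22; remainder = value at the root: -1*(22)^3 - 6*(22)^1 - 5 = (-10648) + (-132) + (-5) = -10785; answer -10785

-10785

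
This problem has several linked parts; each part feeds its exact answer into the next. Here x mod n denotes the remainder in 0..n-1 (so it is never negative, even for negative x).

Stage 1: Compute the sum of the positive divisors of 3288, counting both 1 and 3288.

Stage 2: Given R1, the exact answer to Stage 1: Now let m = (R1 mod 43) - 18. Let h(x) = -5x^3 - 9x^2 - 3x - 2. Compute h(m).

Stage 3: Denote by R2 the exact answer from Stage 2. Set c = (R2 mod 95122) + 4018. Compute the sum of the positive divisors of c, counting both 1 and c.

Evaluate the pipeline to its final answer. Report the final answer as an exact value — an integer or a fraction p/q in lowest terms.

Stage 1: 3288 = 2^3 * 3 * 137; sigma = (1 + 2 + 4 + 8) * (1 + 3) * (1 + 137) = 15 * 4 * 138 = 8280; answer 8280
Stage 2: R1 = 8280; m = 6; -5*(6)^3 - 9*(6)^2 - 3*(6)^1 - 2 = (-1080) + (-324) + (-18) + (-2) = -1424; answer -1424
Stage 3: R2 = -1424; c = 97716; 97716 = 2^2 * 3 * 17 * 479; sigma = (1 + 2 + 4) * (1 + 3) * (1 + 17) * (1 + 479) = 7 * 4 * 18 * 480 = 241920; answer 241920

241920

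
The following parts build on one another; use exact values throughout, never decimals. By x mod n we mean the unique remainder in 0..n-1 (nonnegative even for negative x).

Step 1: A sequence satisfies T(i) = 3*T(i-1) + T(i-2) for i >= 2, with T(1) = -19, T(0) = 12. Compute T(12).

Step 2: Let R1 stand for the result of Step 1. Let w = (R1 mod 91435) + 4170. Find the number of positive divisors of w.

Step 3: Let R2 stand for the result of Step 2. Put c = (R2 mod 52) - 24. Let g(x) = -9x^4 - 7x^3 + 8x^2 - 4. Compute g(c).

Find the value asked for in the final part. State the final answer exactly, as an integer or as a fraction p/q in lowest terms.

-1380804

Step 1: T(2) = 3*(-19) + 1*(12) = -45; iterating: T(2)=-45, T(3)=-154, T(4)=-507, T(5)=-1675, T(6)=-5532, T(7)=-18271, T(8)=-60345, T(9)=-199306, T(10)=-658263, T(11)=-2174095, T(12)=-7180548; answer -7180548
Step 2: R1 = -7180548; w = 46987; 46987 = 19 * 2473; number of divisors = (1+1) * (1+1) = 4; answer 4
Step 3: R2 = 4; c = -20; -9*(-20)^4 - 7*(-20)^3 + 8*(-20)^2 - 4 = (-1440000) + (56000) + (3200) + (-4) = -1380804; answer -1380804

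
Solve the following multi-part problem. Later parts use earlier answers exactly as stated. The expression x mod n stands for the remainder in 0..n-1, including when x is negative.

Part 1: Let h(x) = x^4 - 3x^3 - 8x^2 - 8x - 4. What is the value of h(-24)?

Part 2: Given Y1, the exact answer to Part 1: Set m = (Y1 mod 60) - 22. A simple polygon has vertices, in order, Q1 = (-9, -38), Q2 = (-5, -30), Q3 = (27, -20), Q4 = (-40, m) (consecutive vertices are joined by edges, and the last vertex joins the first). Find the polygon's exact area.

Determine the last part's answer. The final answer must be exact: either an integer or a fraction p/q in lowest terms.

603

Part 1: 1*(-24)^4 - 3*(-24)^3 - 8*(-24)^2 - 8*(-24)^1 - 4 = (331776) + (41472) + (-4608) + (192) + (-4) = 368828; answer 368828
Part 2: Y1 = 368828; m = -14; cross terms: (-9*-30 - -5*-38)=80, (-5*-20 - 27*-30)=910, (27*-14 - -40*-20)=-1178, (-40*-38 - -9*-14)=1394; twice the area = |1206| = 1206; area = 603; answer 603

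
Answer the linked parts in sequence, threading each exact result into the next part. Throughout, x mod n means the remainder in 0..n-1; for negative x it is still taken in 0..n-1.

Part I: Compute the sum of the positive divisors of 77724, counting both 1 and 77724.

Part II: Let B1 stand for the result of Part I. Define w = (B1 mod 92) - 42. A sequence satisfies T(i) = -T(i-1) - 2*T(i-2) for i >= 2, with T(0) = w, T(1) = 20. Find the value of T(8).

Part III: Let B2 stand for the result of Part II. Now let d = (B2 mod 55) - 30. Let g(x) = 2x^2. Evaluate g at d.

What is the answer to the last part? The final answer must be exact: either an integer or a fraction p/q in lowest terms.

162

Part I: 77724 = 2^2 * 3^2 * 17 * 127; sigma = (1 + 2 + 4) * (1 + 3 + 9) * (1 + 17) * (1 + 127) = 7 * 13 * 18 * 128 = 209664; answer 209664
Part II: B1 = 209664; w = 46; T(2) = -1*(20) - 2*(46) = -112; iterating: T(2)=-112, T(3)=72, T(4)=152, T(5)=-296, T(6)=-8, T(7)=600, T(8)=-584; answer -584
Part III: B2 = -584; d = -9; 2*(-9)^2 = (162) = 162; answer 162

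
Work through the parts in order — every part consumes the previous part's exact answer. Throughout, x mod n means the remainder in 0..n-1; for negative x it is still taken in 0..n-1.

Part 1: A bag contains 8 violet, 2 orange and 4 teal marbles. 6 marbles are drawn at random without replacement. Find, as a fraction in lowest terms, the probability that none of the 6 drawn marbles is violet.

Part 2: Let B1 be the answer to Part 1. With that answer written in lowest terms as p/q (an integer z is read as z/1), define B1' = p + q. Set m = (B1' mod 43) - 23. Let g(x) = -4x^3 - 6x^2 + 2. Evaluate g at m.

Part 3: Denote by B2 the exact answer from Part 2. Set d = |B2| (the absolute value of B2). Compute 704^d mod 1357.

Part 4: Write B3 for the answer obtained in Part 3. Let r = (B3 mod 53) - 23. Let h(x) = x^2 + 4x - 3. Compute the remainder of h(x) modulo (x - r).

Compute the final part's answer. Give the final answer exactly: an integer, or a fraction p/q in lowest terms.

Part 1: total draws C(14,6) = 3003; favorable C(6,6) = 1; P = 1/3003; answer 1/3003
Part 2: B1 = 1/3003; threaded value p + q = 3004; m = 14; -4*(14)^3 - 6*(14)^2 + 2 = (-10976) + (-1176) + (2) = -12150; answer -12150
Part 3: B2 = -12150; d = 12150; squarings mod 1357: 704^1=704, 704^2=311, 704^4=374, 704^8=105, 704^16=169, 704^32=64, 704^64=25, 704^128=625, 704^256=1166, 704^512=1199, 704^1024=538, 704^2048=403, 704^4096=926, 704^8192=1209; 704^12150 = 704^2 * 704^4 * 704^16 * 704^32 * 704^64 * 704^256 * 704^512 * 704^1024 * 704^2048 * 704^8192 = 900 (mod 1357); answer 900
Part 4: B3 = 900; r = 29; remainder = value at the root: 1*(29)^2 + 4*(29)^1 - 3 = (841) + (116) + (-3) = 954; answer 954

954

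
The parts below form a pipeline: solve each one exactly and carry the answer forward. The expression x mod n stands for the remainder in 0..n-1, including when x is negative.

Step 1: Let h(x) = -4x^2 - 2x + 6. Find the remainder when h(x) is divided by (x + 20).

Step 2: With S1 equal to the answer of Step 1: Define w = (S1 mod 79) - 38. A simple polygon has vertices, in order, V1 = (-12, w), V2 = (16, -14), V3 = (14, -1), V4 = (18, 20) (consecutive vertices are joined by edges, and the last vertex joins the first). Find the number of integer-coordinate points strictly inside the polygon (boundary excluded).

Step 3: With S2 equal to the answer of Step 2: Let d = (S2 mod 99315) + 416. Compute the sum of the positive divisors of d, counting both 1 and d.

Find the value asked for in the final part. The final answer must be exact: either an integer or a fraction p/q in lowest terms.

1098

Step 1: remainder = value at the root: -4*(-20)^2 - 2*(-20)^1 + 6 = (-1600) + (40) + (6) = -1554; answer -1554
Step 2: S1 = -1554; w = -12; cross terms: (-12*-14 - 16*-12)=360, (16*-1 - 14*-14)=180, (14*20 - 18*-1)=298, (18*-12 - -12*20)=24; twice the area = |862| = 862; area = 431; boundary points = 2 + 1 + 1 + 2 = 6; strictly interior points = area - boundary/2 + 1 = 429; answer 429
Step 3: S2 = 429; d = 845; 845 = 5 * 13^2; sigma = (1 + 5) * (1 + 13 + 169) = 6 * 183 = 1098; answer 1098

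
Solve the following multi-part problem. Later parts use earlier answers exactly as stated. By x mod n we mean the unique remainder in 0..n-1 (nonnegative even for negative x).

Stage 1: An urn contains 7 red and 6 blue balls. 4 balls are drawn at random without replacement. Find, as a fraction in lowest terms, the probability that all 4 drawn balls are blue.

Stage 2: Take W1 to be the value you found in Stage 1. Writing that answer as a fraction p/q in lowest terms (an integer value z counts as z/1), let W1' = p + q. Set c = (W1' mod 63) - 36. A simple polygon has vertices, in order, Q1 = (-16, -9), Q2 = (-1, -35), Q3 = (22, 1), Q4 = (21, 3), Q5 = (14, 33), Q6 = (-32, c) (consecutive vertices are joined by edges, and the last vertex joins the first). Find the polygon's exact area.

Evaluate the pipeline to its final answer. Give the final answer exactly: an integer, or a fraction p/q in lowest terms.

1440

Stage 1: total draws C(13,4) = 715; favorable C(6,4) = 15; P = 3/143; answer 3/143
Stage 2: W1 = 3/143; threaded value p + q = 146; c = -16; cross terms: (-16*-35 - -1*-9)=551, (-1*1 - 22*-35)=769, (22*3 - 21*1)=45, (21*33 - 14*3)=651, (14*-16 - -32*33)=832, (-32*-9 - -16*-16)=32; twice the area = |2880| = 2880; area = 1440; answer 1440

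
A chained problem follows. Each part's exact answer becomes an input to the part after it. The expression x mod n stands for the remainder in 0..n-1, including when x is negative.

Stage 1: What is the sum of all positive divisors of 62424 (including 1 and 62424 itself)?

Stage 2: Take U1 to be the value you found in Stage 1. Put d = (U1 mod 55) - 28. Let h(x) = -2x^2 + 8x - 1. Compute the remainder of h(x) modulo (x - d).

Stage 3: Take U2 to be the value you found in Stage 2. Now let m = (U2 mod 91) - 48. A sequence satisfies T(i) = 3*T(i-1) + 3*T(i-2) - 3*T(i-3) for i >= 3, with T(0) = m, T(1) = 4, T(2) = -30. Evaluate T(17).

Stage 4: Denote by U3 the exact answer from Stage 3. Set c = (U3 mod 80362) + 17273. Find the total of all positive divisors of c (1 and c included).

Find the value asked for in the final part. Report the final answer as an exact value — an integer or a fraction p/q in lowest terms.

61440

Stage 1: 62424 = 2^3 * 3^3 * 17^2; sigma = (1 + 2 + 4 + 8) * (1 + 3 + 9 + 27) * (1 + 17 + 289) = 15 * 40 * 307 = 184200; answer 184200
Stage 2: U1 = 184200; d = -23; remainder = value at the root: -2*(-23)^2 + 8*(-23)^1 - 1 = (-1058) + (-184) + (-1) = -1243; answer -1243
Stage 3: U2 = -1243; m = -17; T(3) = 3*(-30) + 3*(4) - 3*(-17) = -27; iterating: T(3)=-27, T(4)=-183, T(5)=-540, T(6)=-2088, T(7)=-7335, T(8)=-26649, T(9)=-95688, T(10)=-345006, T(11)=-1242135, T(12)=-4474359, T(13)=-16114464, T(14)=-58040064, T(15)=-209040507, T(16)=-752898321, T(17)=-2711696292; answer -2711696292
Stage 4: U3 = -2711696292; c = 56309; 56309 = 11 * 5119; sigma = (1 + 11) * (1 + 5119) = 12 * 5120 = 61440; answer 61440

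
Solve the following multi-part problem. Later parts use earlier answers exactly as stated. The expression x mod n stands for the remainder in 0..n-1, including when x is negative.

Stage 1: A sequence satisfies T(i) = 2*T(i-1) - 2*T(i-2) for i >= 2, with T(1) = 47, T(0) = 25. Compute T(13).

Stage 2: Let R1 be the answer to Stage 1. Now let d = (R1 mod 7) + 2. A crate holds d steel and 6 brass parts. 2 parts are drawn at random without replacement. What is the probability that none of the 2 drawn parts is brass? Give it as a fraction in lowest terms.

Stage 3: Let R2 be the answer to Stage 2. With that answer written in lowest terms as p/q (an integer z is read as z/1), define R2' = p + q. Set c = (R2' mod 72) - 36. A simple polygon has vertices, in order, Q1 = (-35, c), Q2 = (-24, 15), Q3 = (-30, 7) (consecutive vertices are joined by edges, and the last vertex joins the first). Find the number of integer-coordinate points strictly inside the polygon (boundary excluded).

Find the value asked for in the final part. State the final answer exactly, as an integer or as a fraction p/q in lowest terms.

57

Stage 1: T(2) = 2*(47) - 2*(25) = 44; iterating: T(2)=44, T(3)=-6, T(4)=-100, T(5)=-188, T(6)=-176, T(7)=24, T(8)=400, T(9)=752, T(10)=704, T(11)=-96, T(12)=-1600, T(13)=-3008; answer -3008
Stage 2: R1 = -3008; d = 4; total draws C(10,2) = 45; favorable C(4,2) = 6; P = 2/15; answer 2/15
Stage 3: R2 = 2/15; threaded value p + q = 17; c = -19; cross terms: (-35*15 - -24*-19)=-981, (-24*7 - -30*15)=282, (-30*-19 - -35*7)=815; twice the area = |116| = 116; area = 58; boundary points = 1 + 2 + 1 = 4; strictly interior points = area - boundary/2 + 1 = 57; answer 57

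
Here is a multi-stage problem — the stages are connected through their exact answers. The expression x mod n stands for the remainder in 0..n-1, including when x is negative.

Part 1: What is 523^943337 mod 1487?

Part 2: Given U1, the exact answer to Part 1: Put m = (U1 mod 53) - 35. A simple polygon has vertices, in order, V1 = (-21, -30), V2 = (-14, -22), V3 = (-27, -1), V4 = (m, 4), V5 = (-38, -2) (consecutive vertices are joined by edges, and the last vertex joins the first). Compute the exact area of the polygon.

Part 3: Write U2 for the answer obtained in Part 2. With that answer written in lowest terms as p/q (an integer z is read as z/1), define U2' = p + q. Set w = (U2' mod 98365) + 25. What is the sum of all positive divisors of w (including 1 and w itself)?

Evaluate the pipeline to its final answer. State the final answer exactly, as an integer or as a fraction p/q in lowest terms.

Part 1: squarings mod 1487: 523^1=523, 523^2=1408, 523^4=293, 523^8=1090, 523^16=1474, 523^32=169, 523^64=308, 523^128=1183, 523^256=222, 523^512=213, 523^1024=759, 523^2048=612, 523^4096=1307, 523^8192=1173, 523^16384=454, 523^32768=910, 523^65536=1328, 523^131072=2, 523^262144=4, 523^524288=16; 523^943337 = 523^1 * 523^8 * 523^32 * 523^64 * 523^128 * 523^1024 * 523^8192 * 523^16384 * 523^131072 * 523^262144 * 523^524288 = 937 (mod 1487); answer 937
Part 2: U1 = 937; m = 1; cross terms: (-21*-22 - -14*-30)=42, (-14*-1 - -27*-22)=-580, (-27*4 - 1*-1)=-107, (1*-2 - -38*4)=150, (-38*-30 - -21*-2)=1098; twice the area = |603| = 603; area = 603/2; answer 603/2
Part 3: U2 = 603/2; threaded value p + q = 605; w = 630; 630 = 2 * 3^2 * 5 * 7; sigma = (1 + 2) * (1 + 3 + 9) * (1 + 5) * (1 + 7) = 3 * 13 * 6 * 8 = 1872; answer 1872

1872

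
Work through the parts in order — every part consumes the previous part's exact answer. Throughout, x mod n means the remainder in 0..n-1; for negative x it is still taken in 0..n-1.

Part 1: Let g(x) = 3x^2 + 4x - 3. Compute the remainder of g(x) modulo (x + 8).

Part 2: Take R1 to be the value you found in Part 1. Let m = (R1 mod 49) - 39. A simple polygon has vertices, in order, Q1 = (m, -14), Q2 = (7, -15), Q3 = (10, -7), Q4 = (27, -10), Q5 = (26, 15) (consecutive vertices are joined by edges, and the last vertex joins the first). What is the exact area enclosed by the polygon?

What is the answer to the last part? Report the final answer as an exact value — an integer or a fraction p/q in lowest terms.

Part 1: remainder = value at the root: 3*(-8)^2 + 4*(-8)^1 - 3 = (192) + (-32) + (-3) = 157; answer 157
Part 2: R1 = 157; m = -29; cross terms: (-29*-15 - 7*-14)=533, (7*-7 - 10*-15)=101, (10*-10 - 27*-7)=89, (27*15 - 26*-10)=665, (26*-14 - -29*15)=71; twice the area = |1459| = 1459; area = 1459/2; answer 1459/2

1459/2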